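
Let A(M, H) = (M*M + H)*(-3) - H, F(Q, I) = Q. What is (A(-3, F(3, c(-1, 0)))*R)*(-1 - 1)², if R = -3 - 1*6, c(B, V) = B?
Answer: 1404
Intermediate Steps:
R = -9 (R = -3 - 6 = -9)
A(M, H) = -4*H - 3*M² (A(M, H) = (M² + H)*(-3) - H = (H + M²)*(-3) - H = (-3*H - 3*M²) - H = -4*H - 3*M²)
(A(-3, F(3, c(-1, 0)))*R)*(-1 - 1)² = ((-4*3 - 3*(-3)²)*(-9))*(-1 - 1)² = ((-12 - 3*9)*(-9))*(-2)² = ((-12 - 27)*(-9))*4 = -39*(-9)*4 = 351*4 = 1404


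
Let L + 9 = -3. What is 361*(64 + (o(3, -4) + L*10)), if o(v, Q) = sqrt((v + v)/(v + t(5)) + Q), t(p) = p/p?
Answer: -20216 + 361*I*sqrt(10)/2 ≈ -20216.0 + 570.79*I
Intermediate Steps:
L = -12 (L = -9 - 3 = -12)
t(p) = 1
o(v, Q) = sqrt(Q + 2*v/(1 + v)) (o(v, Q) = sqrt((v + v)/(v + 1) + Q) = sqrt((2*v)/(1 + v) + Q) = sqrt(2*v/(1 + v) + Q) = sqrt(Q + 2*v/(1 + v)))
361*(64 + (o(3, -4) + L*10)) = 361*(64 + (sqrt((2*3 - 4*(1 + 3))/(1 + 3)) - 12*10)) = 361*(64 + (sqrt((6 - 4*4)/4) - 120)) = 361*(64 + (sqrt((6 - 16)/4) - 120)) = 361*(64 + (sqrt((1/4)*(-10)) - 120)) = 361*(64 + (sqrt(-5/2) - 120)) = 361*(64 + (I*sqrt(10)/2 - 120)) = 361*(64 + (-120 + I*sqrt(10)/2)) = 361*(-56 + I*sqrt(10)/2) = -20216 + 361*I*sqrt(10)/2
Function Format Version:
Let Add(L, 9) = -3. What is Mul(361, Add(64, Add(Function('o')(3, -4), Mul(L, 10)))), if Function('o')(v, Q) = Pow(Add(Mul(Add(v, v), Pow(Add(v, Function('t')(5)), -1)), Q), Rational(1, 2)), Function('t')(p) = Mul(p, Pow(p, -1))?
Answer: Add(-20216, Mul(Rational(361, 2), I, Pow(10, Rational(1, 2)))) ≈ Add(-20216., Mul(570.79, I))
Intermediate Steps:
L = -12 (L = Add(-9, -3) = -12)
Function('t')(p) = 1
Function('o')(v, Q) = Pow(Add(Q, Mul(2, v, Pow(Add(1, v), -1))), Rational(1, 2)) (Function('o')(v, Q) = Pow(Add(Mul(Add(v, v), Pow(Add(v, 1), -1)), Q), Rational(1, 2)) = Pow(Add(Mul(Mul(2, v), Pow(Add(1, v), -1)), Q), Rational(1, 2)) = Pow(Add(Mul(2, v, Pow(Add(1, v), -1)), Q), Rational(1, 2)) = Pow(Add(Q, Mul(2, v, Pow(Add(1, v), -1))), Rational(1, 2)))
Mul(361, Add(64, Add(Function('o')(3, -4), Mul(L, 10)))) = Mul(361, Add(64, Add(Pow(Mul(Pow(Add(1, 3), -1), Add(Mul(2, 3), Mul(-4, Add(1, 3)))), Rational(1, 2)), Mul(-12, 10)))) = Mul(361, Add(64, Add(Pow(Mul(Pow(4, -1), Add(6, Mul(-4, 4))), Rational(1, 2)), -120))) = Mul(361, Add(64, Add(Pow(Mul(Rational(1, 4), Add(6, -16)), Rational(1, 2)), -120))) = Mul(361, Add(64, Add(Pow(Mul(Rational(1, 4), -10), Rational(1, 2)), -120))) = Mul(361, Add(64, Add(Pow(Rational(-5, 2), Rational(1, 2)), -120))) = Mul(361, Add(64, Add(Mul(Rational(1, 2), I, Pow(10, Rational(1, 2))), -120))) = Mul(361, Add(64, Add(-120, Mul(Rational(1, 2), I, Pow(10, Rational(1, 2)))))) = Mul(361, Add(-56, Mul(Rational(1, 2), I, Pow(10, Rational(1, 2))))) = Add(-20216, Mul(Rational(361, 2), I, Pow(10, Rational(1, 2))))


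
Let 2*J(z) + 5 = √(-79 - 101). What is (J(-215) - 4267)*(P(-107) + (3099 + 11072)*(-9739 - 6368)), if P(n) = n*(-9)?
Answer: 974519070513 - 684754002*I*√5 ≈ 9.7452e+11 - 1.5312e+9*I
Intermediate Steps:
J(z) = -5/2 + 3*I*√5 (J(z) = -5/2 + √(-79 - 101)/2 = -5/2 + √(-180)/2 = -5/2 + (6*I*√5)/2 = -5/2 + 3*I*√5)
P(n) = -9*n
(J(-215) - 4267)*(P(-107) + (3099 + 11072)*(-9739 - 6368)) = ((-5/2 + 3*I*√5) - 4267)*(-9*(-107) + (3099 + 11072)*(-9739 - 6368)) = (-8539/2 + 3*I*√5)*(963 + 14171*(-16107)) = (-8539/2 + 3*I*√5)*(963 - 228252297) = (-8539/2 + 3*I*√5)*(-228251334) = 974519070513 - 684754002*I*√5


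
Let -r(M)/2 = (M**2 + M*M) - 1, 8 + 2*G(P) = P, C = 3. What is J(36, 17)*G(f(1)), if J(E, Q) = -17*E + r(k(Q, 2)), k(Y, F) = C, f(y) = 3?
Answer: 1615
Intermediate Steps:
k(Y, F) = 3
G(P) = -4 + P/2
r(M) = 2 - 4*M**2 (r(M) = -2*((M**2 + M*M) - 1) = -2*((M**2 + M**2) - 1) = -2*(2*M**2 - 1) = -2*(-1 + 2*M**2) = 2 - 4*M**2)
J(E, Q) = -34 - 17*E (J(E, Q) = -17*E + (2 - 4*3**2) = -17*E + (2 - 4*9) = -17*E + (2 - 36) = -17*E - 34 = -34 - 17*E)
J(36, 17)*G(f(1)) = (-34 - 17*36)*(-4 + (1/2)*3) = (-34 - 612)*(-4 + 3/2) = -646*(-5/2) = 1615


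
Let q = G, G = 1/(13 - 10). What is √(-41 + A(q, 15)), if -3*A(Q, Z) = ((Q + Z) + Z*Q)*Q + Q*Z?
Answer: I*√3639/9 ≈ 6.7027*I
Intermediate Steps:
G = ⅓ (G = 1/3 = ⅓ ≈ 0.33333)
q = ⅓ ≈ 0.33333
A(Q, Z) = -Q*Z/3 - Q*(Q + Z + Q*Z)/3 (A(Q, Z) = -(((Q + Z) + Z*Q)*Q + Q*Z)/3 = -(((Q + Z) + Q*Z)*Q + Q*Z)/3 = -((Q + Z + Q*Z)*Q + Q*Z)/3 = -(Q*(Q + Z + Q*Z) + Q*Z)/3 = -(Q*Z + Q*(Q + Z + Q*Z))/3 = -Q*Z/3 - Q*(Q + Z + Q*Z)/3)
√(-41 + A(q, 15)) = √(-41 - ⅓*⅓*(⅓ + 2*15 + (⅓)*15)) = √(-41 - ⅓*⅓*(⅓ + 30 + 5)) = √(-41 - ⅓*⅓*106/3) = √(-41 - 106/27) = √(-1213/27) = I*√3639/9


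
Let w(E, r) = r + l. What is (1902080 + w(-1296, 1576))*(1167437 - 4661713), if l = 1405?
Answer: -6656808930836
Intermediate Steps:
w(E, r) = 1405 + r (w(E, r) = r + 1405 = 1405 + r)
(1902080 + w(-1296, 1576))*(1167437 - 4661713) = (1902080 + (1405 + 1576))*(1167437 - 4661713) = (1902080 + 2981)*(-3494276) = 1905061*(-3494276) = -6656808930836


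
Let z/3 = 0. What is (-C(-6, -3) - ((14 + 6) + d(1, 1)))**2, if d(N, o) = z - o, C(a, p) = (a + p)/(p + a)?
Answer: 400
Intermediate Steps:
z = 0 (z = 3*0 = 0)
C(a, p) = 1 (C(a, p) = (a + p)/(a + p) = 1)
d(N, o) = -o (d(N, o) = 0 - o = -o)
(-C(-6, -3) - ((14 + 6) + d(1, 1)))**2 = (-1*1 - ((14 + 6) - 1*1))**2 = (-1 - (20 - 1))**2 = (-1 - 1*19)**2 = (-1 - 19)**2 = (-20)**2 = 400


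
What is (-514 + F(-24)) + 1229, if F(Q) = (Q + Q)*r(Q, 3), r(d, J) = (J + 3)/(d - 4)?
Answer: 5077/7 ≈ 725.29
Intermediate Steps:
r(d, J) = (3 + J)/(-4 + d)
F(Q) = 12*Q/(-4 + Q) (F(Q) = (Q + Q)*((3 + 3)/(-4 + Q)) = (2*Q)*(6/(-4 + Q)) = 12*Q/(-4 + Q))
(-514 + F(-24)) + 1229 = (-514 + 12*(-24)/(-4 - 24)) + 1229 = (-514 + 12*(-24)/(-28)) + 1229 = (-514 + 12*(-24)*(-1/28)) + 1229 = (-514 + 72/7) + 1229 = -3526/7 + 1229 = 5077/7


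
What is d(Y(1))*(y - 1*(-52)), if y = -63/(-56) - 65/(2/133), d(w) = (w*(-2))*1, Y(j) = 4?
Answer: 34155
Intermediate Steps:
d(w) = -2*w (d(w) = -2*w*1 = -2*w)
y = -34571/8 (y = -63*(-1/56) - 65/(2*(1/133)) = 9/8 - 65/2/133 = 9/8 - 65*133/2 = 9/8 - 8645/2 = -34571/8 ≈ -4321.4)
d(Y(1))*(y - 1*(-52)) = (-2*4)*(-34571/8 - 1*(-52)) = -8*(-34571/8 + 52) = -8*(-34155/8) = 34155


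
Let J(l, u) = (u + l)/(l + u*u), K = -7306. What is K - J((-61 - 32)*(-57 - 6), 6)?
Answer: -2871649/393 ≈ -7307.0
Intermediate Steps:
J(l, u) = (l + u)/(l + u**2)
K - J((-61 - 32)*(-57 - 6), 6) = -7306 - ((-61 - 32)*(-57 - 6) + 6)/((-61 - 32)*(-57 - 6) + 6**2) = -7306 - (-93*(-63) + 6)/(-93*(-63) + 36) = -7306 - (5859 + 6)/(5859 + 36) = -7306 - 5865/5895 = -7306 - 1*391/393 = -7306 - 391/393 = -2871649/393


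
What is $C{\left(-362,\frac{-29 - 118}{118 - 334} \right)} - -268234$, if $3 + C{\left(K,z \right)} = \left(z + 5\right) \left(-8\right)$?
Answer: $\frac{2413670}{9} \approx 2.6819 \cdot 10^{5}$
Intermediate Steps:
$C{\left(K,z \right)} = -43 - 8 z$ ($C{\left(K,z \right)} = -3 + \left(z + 5\right) \left(-8\right) = -3 + \left(5 + z\right) \left(-8\right) = -3 - \left(40 + 8 z\right) = -43 - 8 z$)
$C{\left(-362,\frac{-29 - 118}{118 - 334} \right)} - -268234 = \left(-43 - 8 \frac{-29 - 118}{118 - 334}\right) - -268234 = \left(-43 - 8 \left(- \frac{147}{-216}\right)\right) + 268234 = \left(-43 - 8 \left(\left(-147\right) \left(- \frac{1}{216}\right)\right)\right) + 268234 = \left(-43 - \frac{49}{9}\right) + 268234 = - \frac{436}{9} + 268234 = \frac{2413670}{9}$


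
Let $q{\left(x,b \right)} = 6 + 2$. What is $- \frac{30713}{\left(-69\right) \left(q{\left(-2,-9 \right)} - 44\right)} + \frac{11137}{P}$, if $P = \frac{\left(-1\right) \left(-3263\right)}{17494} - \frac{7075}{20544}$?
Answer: $- \frac{4972102250139001}{70464842676} \approx -70562.0$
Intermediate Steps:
$q{\left(x,b \right)} = 8$
$P = - \frac{28367489}{179698368}$ ($P = 3263 \cdot \frac{1}{17494} - \frac{7075}{20544} = \frac{3263}{17494} - \frac{7075}{20544} = - \frac{28367489}{179698368} \approx -0.15786$)
$- \frac{30713}{\left(-69\right) \left(q{\left(-2,-9 \right)} - 44\right)} + \frac{11137}{P} = - \frac{30713}{\left(-69\right) \left(8 - 44\right)} + \frac{11137}{- \frac{28367489}{179698368}} = - \frac{30713}{\left(-69\right) \left(-36\right)} + 11137 \left(- \frac{179698368}{28367489}\right) = - \frac{30713}{2484} - \frac{2001300724416}{28367489} = - \frac{4972102250139001}{70464842676}$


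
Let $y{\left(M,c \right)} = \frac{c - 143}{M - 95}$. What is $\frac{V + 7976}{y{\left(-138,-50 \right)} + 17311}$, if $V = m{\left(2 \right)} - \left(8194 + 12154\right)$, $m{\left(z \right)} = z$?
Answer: $- \frac{1441105}{2016828} \approx -0.71454$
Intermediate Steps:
$V = -20346$ ($V = 2 - \left(8194 + 12154\right) = 2 - 20348 = -20346$)
$y{\left(M,c \right)} = \frac{-143 + c}{-95 + M}$
$\frac{V + 7976}{y{\left(-138,-50 \right)} + 17311} = \frac{-20346 + 7976}{\frac{-143 - 50}{-95 - 138} + 17311} = - \frac{12370}{\frac{1}{-233} \left(-193\right) + 17311} = - \frac{12370}{\left(- \frac{1}{233}\right) \left(-193\right) + 17311} = - \frac{12370}{\frac{193}{233} + 17311} = - \frac{12370}{\frac{4033656}{233}} = \left(-12370\right) \frac{233}{4033656} = - \frac{1441105}{2016828}$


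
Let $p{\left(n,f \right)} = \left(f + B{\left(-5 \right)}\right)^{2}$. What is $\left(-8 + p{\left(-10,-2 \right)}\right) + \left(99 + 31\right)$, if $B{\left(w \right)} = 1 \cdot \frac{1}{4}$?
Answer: $\frac{2001}{16} \approx 125.06$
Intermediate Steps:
$B{\left(w \right)} = \frac{1}{4}$ ($B{\left(w \right)} = 1 \cdot \frac{1}{4} = \frac{1}{4}$)
$p{\left(n,f \right)} = \left(\frac{1}{4} + f\right)^{2}$ ($p{\left(n,f \right)} = \left(f + \frac{1}{4}\right)^{2} = \left(\frac{1}{4} + f\right)^{2}$)
$\left(-8 + p{\left(-10,-2 \right)}\right) + \left(99 + 31\right) = \left(-8 + \frac{\left(1 + 4 \left(-2\right)\right)^{2}}{16}\right) + \left(99 + 31\right) = \left(-8 + \frac{\left(1 - 8\right)^{2}}{16}\right) + 130 = \left(-8 + \frac{\left(-7\right)^{2}}{16}\right) + 130 = \left(-8 + \frac{1}{16} \cdot 49\right) + 130 = \left(-8 + \frac{49}{16}\right) + 130 = - \frac{79}{16} + 130 = \frac{2001}{16}$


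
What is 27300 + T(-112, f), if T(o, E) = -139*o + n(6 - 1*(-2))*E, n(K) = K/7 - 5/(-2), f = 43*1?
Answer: 602345/14 ≈ 43025.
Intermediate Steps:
f = 43
n(K) = 5/2 + K/7 (n(K) = K*(⅐) - 5*(-½) = K/7 + 5/2 = 5/2 + K/7)
T(o, E) = -139*o + 51*E/14 (T(o, E) = -139*o + (5/2 + (6 - 1*(-2))/7)*E = -139*o + (5/2 + (6 + 2)/7)*E = -139*o + (5/2 + (⅐)*8)*E = -139*o + (5/2 + 8/7)*E = -139*o + 51*E/14)
27300 + T(-112, f) = 27300 + (-139*(-112) + (51/14)*43) = 27300 + (15568 + 2193/14) = 27300 + 220145/14 = 602345/14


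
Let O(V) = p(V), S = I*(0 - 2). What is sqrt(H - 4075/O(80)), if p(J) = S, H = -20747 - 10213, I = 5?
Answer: 11*I*sqrt(1010)/2 ≈ 174.79*I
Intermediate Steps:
H = -30960
S = -10 (S = 5*(0 - 2) = 5*(-2) = -10)
p(J) = -10
O(V) = -10
sqrt(H - 4075/O(80)) = sqrt(-30960 - 4075/(-10)) = sqrt(-30960 - 4075*(-1/10)) = sqrt(-30960 + 815/2) = sqrt(-61105/2) = 11*I*sqrt(1010)/2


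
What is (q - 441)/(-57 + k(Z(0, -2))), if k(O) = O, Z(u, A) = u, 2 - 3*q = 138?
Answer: 1459/171 ≈ 8.5322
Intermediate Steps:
q = -136/3 (q = 2/3 - 1/3*138 = 2/3 - 46 = -136/3 ≈ -45.333)
(q - 441)/(-57 + k(Z(0, -2))) = (-136/3 - 441)/(-57 + 0) = -1459/3/(-57) = -1459/3*(-1/57) = 1459/171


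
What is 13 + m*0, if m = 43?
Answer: 13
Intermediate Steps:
13 + m*0 = 13 + 43*0 = 13 + 0 = 13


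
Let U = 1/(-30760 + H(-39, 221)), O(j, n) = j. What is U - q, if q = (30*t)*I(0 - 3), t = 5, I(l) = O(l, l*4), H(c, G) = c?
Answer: 13859549/30799 ≈ 450.00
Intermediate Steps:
I(l) = l
q = -450 (q = (30*5)*(0 - 3) = 150*(-3) = -450)
U = -1/30799 (U = 1/(-30760 - 39) = 1/(-30799) = -1/30799 ≈ -3.2469e-5)
U - q = -1/30799 - 1*(-450) = -1/30799 + 450 = 13859549/30799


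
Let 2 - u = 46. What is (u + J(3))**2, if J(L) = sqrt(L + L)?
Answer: (44 - sqrt(6))**2 ≈ 1726.4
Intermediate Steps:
u = -44 (u = 2 - 1*46 = 2 - 46 = -44)
J(L) = sqrt(2)*sqrt(L) (J(L) = sqrt(2*L) = sqrt(2)*sqrt(L))
(u + J(3))**2 = (-44 + sqrt(2)*sqrt(3))**2 = (-44 + sqrt(6))**2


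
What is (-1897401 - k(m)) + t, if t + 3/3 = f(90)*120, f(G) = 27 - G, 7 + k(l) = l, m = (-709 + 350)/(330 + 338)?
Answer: -1272509581/668 ≈ -1.9050e+6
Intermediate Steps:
m = -359/668 ≈ -0.53743
k(l) = -7 + l
t = -7561 (t = -1 + (27 - 1*90)*120 = -1 + (27 - 90)*120 = -1 - 63*120 = -1 - 7560 = -7561)
(-1897401 - k(m)) + t = (-1897401 - (-7 - 359/668)) - 7561 = (-1897401 - 1*(-5035/668)) - 7561 = (-1897401 + 5035/668) - 7561 = -1267458833/668 - 7561 = -1272509581/668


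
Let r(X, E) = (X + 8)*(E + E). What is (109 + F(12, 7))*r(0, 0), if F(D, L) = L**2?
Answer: 0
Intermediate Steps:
r(X, E) = 2*E*(8 + X) (r(X, E) = (8 + X)*(2*E) = 2*E*(8 + X))
(109 + F(12, 7))*r(0, 0) = (109 + 7**2)*(2*0*(8 + 0)) = (109 + 49)*(2*0*8) = 158*0 = 0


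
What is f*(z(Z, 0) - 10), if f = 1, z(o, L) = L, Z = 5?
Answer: -10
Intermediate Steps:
f*(z(Z, 0) - 10) = 1*(0 - 10) = 1*(-10) = -10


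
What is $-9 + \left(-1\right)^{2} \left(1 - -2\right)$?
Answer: $-6$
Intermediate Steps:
$-9 + \left(-1\right)^{2} \left(1 - -2\right) = -9 + 1 \left(1 + 2\right) = -9 + 1 \cdot 3 = -9 + 3 = -6$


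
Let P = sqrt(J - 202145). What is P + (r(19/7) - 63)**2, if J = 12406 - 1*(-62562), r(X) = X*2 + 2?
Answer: 151321/49 + I*sqrt(127177) ≈ 3088.2 + 356.62*I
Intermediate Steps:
r(X) = 2 + 2*X (r(X) = 2*X + 2 = 2 + 2*X)
J = 74968 (J = 12406 + 62562 = 74968)
P = I*sqrt(127177) (P = sqrt(74968 - 202145) = sqrt(-127177) = I*sqrt(127177) ≈ 356.62*I)
P + (r(19/7) - 63)**2 = I*sqrt(127177) + ((2 + 2*(19/7)) - 63)**2 = I*sqrt(127177) + ((2 + 38/7) - 63)**2 = I*sqrt(127177) + (52/7 - 63)**2 = I*sqrt(127177) + (-389/7)**2 = I*sqrt(127177) + 151321/49 = 151321/49 + I*sqrt(127177)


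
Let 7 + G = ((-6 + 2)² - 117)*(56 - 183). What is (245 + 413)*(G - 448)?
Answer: 8140776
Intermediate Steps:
G = 12820 (G = -7 + ((-6 + 2)² - 117)*(56 - 183) = -7 + ((-4)² - 117)*(-127) = -7 + (16 - 117)*(-127) = -7 - 101*(-127) = -7 + 12827 = 12820)
(245 + 413)*(G - 448) = (245 + 413)*(12820 - 448) = 658*12372 = 8140776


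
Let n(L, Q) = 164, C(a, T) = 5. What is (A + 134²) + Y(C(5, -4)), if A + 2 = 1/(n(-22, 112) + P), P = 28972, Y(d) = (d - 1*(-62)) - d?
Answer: 524914177/29136 ≈ 18016.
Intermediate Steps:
Y(d) = 62 (Y(d) = (d + 62) - d = (62 + d) - d = 62)
A = -58271/29136 (A = -2 + 1/(164 + 28972) = -2 + 1/29136 = -58271/29136 ≈ -2.0000)
(A + 134²) + Y(C(5, -4)) = (-58271/29136 + 134²) + 62 = (-58271/29136 + 17956) + 62 = 523107745/29136 + 62 = 524914177/29136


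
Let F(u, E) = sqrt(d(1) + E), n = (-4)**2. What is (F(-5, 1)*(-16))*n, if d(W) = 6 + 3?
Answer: -256*sqrt(10) ≈ -809.54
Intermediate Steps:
d(W) = 9
n = 16
F(u, E) = sqrt(9 + E)
(F(-5, 1)*(-16))*n = (sqrt(9 + 1)*(-16))*16 = (sqrt(10)*(-16))*16 = -16*sqrt(10)*16 = -256*sqrt(10)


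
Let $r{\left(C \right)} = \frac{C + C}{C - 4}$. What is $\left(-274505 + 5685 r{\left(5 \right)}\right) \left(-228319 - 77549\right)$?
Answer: $66573699540$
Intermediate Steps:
$r{\left(C \right)} = \frac{2 C}{-4 + C}$
$\left(-274505 + 5685 r{\left(5 \right)}\right) \left(-228319 - 77549\right) = \left(-274505 + 5685 \cdot 2 \cdot 5 \frac{1}{-4 + 5}\right) \left(-228319 - 77549\right) = \left(-274505 + 5685 \cdot 2 \cdot 5 \cdot 1^{-1}\right) \left(-305868\right) = \left(-274505 + 5685 \cdot 2 \cdot 5 \cdot 1\right) \left(-305868\right) = \left(-274505 + 5685 \cdot 10\right) \left(-305868\right) = \left(-274505 + 56850\right) \left(-305868\right) = \left(-217655\right) \left(-305868\right) = 66573699540$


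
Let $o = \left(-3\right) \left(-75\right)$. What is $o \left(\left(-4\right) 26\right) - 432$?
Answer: $-23832$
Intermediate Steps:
$o = 225$
$o \left(\left(-4\right) 26\right) - 432 = 225 \left(\left(-4\right) 26\right) - 432 = 225 \left(-104\right) - 432 = -23400 - 432 = -23832$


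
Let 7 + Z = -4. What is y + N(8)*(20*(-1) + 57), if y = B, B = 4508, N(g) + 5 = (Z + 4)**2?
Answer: 6136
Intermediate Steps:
Z = -11 (Z = -7 - 4 = -11)
N(g) = 44 (N(g) = -5 + (-11 + 4)**2 = -5 + (-7)**2 = -5 + 49 = 44)
y = 4508
y + N(8)*(20*(-1) + 57) = 4508 + 44*(20*(-1) + 57) = 4508 + 44*(-20 + 57) = 4508 + 44*37 = 4508 + 1628 = 6136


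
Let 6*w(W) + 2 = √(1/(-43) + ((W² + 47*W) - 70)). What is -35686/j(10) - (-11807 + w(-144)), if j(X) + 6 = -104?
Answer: 2001739/165 - √25697359/258 ≈ 12112.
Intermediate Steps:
j(X) = -110 (j(X) = -6 - 104 = -110)
w(W) = -⅓ + √(-3011/43 + W² + 47*W)/6 (w(W) = -⅓ + √(1/(-43) + ((W² + 47*W) - 70))/6 = -⅓ + √(-1/43 + (-70 + W² + 47*W))/6 = -⅓ + √(-3011/43 + W² + 47*W)/6)
-35686/j(10) - (-11807 + w(-144)) = -35686/(-110) - (-11807 + (-⅓ + √(-129473 + 1849*(-144)² + 86903*(-144))/258)) = -35686*(-1/110) - (-11807 + (-⅓ + √(-129473 + 1849*20736 - 12514032)/258)) = 17843/55 - (-11807 + (-⅓ + √(-129473 + 38340864 - 12514032)/258)) = 17843/55 - (-11807 + (-⅓ + √25697359/258)) = 17843/55 - (-35422/3 + √25697359/258) = 17843/55 + (35422/3 - √25697359/258) = 2001739/165 - √25697359/258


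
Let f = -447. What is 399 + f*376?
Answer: -167673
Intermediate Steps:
399 + f*376 = 399 - 447*376 = 399 - 168072 = -167673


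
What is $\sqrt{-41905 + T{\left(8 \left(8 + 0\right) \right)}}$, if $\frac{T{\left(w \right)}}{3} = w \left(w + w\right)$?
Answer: $i \sqrt{17329} \approx 131.64 i$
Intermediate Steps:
$T{\left(w \right)} = 6 w^{2}$ ($T{\left(w \right)} = 3 w \left(w + w\right) = 3 w 2 w = 3 \cdot 2 w^{2} = 6 w^{2}$)
$\sqrt{-41905 + T{\left(8 \left(8 + 0\right) \right)}} = \sqrt{-41905 + 6 \left(8 \left(8 + 0\right)\right)^{2}} = \sqrt{-41905 + 6 \left(8 \cdot 8\right)^{2}} = \sqrt{-41905 + 6 \cdot 64^{2}} = \sqrt{-41905 + 6 \cdot 4096} = \sqrt{-41905 + 24576} = \sqrt{-17329} = i \sqrt{17329}$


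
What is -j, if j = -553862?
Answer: 553862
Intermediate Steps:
-j = -1*(-553862) = 553862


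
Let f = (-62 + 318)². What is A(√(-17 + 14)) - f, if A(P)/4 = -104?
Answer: -65952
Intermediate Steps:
A(P) = -416 (A(P) = 4*(-104) = -416)
f = 65536 (f = 256² = 65536)
A(√(-17 + 14)) - f = -416 - 1*65536 = -416 - 65536 = -65952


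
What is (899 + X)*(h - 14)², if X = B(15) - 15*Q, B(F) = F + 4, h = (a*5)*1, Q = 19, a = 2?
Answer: 10128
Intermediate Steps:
h = 10 (h = (2*5)*1 = 10*1 = 10)
B(F) = 4 + F
X = -266 (X = (4 + 15) - 15*19 = 19 - 285 = -266)
(899 + X)*(h - 14)² = (899 - 266)*(10 - 14)² = 633*(-4)² = 633*16 = 10128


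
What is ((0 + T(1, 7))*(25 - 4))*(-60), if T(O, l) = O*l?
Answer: -8820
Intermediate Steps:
((0 + T(1, 7))*(25 - 4))*(-60) = ((0 + 1*7)*(25 - 4))*(-60) = ((0 + 7)*21)*(-60) = (7*21)*(-60) = 147*(-60) = -8820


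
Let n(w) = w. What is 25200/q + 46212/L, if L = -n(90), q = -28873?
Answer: -222757846/433095 ≈ -514.34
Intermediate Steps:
L = -90 (L = -1*90 = -90)
25200/q + 46212/L = 25200/(-28873) + 46212/(-90) = 25200*(-1/28873) + 46212*(-1/90) = -25200/28873 - 7702/15 = -222757846/433095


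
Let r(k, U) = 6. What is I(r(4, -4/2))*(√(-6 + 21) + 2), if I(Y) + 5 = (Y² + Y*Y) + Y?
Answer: 146 + 73*√15 ≈ 428.73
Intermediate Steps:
I(Y) = -5 + Y + 2*Y² (I(Y) = -5 + ((Y² + Y*Y) + Y) = -5 + ((Y² + Y²) + Y) = -5 + (2*Y² + Y) = -5 + (Y + 2*Y²) = -5 + Y + 2*Y²)
I(r(4, -4/2))*(√(-6 + 21) + 2) = (-5 + 6 + 2*6²)*(√(-6 + 21) + 2) = (-5 + 6 + 2*36)*(√15 + 2) = (-5 + 6 + 72)*(2 + √15) = 73*(2 + √15) = 146 + 73*√15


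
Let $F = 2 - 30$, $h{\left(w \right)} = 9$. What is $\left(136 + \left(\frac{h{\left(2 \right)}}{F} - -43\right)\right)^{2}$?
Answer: $\frac{25030009}{784} \approx 31926.0$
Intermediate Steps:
$F = -28$ ($F = 2 - 30 = -28$)
$\left(136 + \left(\frac{h{\left(2 \right)}}{F} - -43\right)\right)^{2} = \left(136 + \left(\frac{9}{-28} - -43\right)\right)^{2} = \left(136 + \left(9 \left(- \frac{1}{28}\right) + 43\right)\right)^{2} = \left(136 + \left(- \frac{9}{28} + 43\right)\right)^{2} = \left(136 + \frac{1195}{28}\right)^{2} = \left(\frac{5003}{28}\right)^{2} = \frac{25030009}{784}$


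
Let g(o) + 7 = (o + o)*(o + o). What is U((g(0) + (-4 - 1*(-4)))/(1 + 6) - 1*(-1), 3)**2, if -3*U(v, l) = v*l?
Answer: 0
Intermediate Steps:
g(o) = -7 + 4*o**2 (g(o) = -7 + (o + o)*(o + o) = -7 + (2*o)*(2*o) = -7 + 4*o**2)
U(v, l) = -l*v/3 (U(v, l) = -v*l/3 = -l*v/3)
U((g(0) + (-4 - 1*(-4)))/(1 + 6) - 1*(-1), 3)**2 = (-1/3*3*(((-7 + 4*0**2) + (-4 - 1*(-4)))/(1 + 6) - 1*(-1)))**2 = (-1/3*3*(((-7 + 4*0) + (-4 + 4))/7 + 1))**2 = (-1/3*3*(((-7 + 0) + 0)*(1/7) + 1))**2 = (-1/3*3*((-7 + 0)*(1/7) + 1))**2 = (-1/3*3*(-7*1/7 + 1))**2 = (-1/3*3*(-1 + 1))**2 = (-1/3*3*0)**2 = 0**2 = 0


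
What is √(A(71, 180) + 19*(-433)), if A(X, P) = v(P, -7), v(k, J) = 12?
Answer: I*√8215 ≈ 90.637*I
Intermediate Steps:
A(X, P) = 12
√(A(71, 180) + 19*(-433)) = √(12 + 19*(-433)) = √(12 - 8227) = √(-8215) = I*√8215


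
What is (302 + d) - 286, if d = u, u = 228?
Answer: 244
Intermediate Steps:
d = 228
(302 + d) - 286 = (302 + 228) - 286 = 530 - 286 = 244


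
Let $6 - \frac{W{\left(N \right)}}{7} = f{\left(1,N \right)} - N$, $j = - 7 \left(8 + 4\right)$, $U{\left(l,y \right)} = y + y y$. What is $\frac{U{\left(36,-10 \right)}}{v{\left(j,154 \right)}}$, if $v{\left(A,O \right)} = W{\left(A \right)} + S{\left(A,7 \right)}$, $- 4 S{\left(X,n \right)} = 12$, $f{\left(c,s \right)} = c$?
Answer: $- \frac{45}{278} \approx -0.16187$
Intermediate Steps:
$S{\left(X,n \right)} = -3$ ($S{\left(X,n \right)} = \left(- \frac{1}{4}\right) 12 = -3$)
$U{\left(l,y \right)} = y + y^{2}$
$j = -84$ ($j = \left(-7\right) 12 = -84$)
$W{\left(N \right)} = 35 + 7 N$ ($W{\left(N \right)} = 42 - 7 \left(1 - N\right) = 42 + \left(-7 + 7 N\right) = 35 + 7 N$)
$v{\left(A,O \right)} = 32 + 7 A$ ($v{\left(A,O \right)} = \left(35 + 7 A\right) - 3 = 32 + 7 A$)
$\frac{U{\left(36,-10 \right)}}{v{\left(j,154 \right)}} = \frac{\left(-10\right) \left(1 - 10\right)}{32 + 7 \left(-84\right)} = \frac{\left(-10\right) \left(-9\right)}{32 - 588} = \frac{90}{-556} = 90 \left(- \frac{1}{556}\right) = - \frac{45}{278}$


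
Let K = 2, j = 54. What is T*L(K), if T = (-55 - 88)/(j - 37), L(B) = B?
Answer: -286/17 ≈ -16.824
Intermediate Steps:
T = -143/17 (T = (-55 - 88)/(54 - 37) = -143/17 ≈ -8.4118)
T*L(K) = -143/17*2 = -286/17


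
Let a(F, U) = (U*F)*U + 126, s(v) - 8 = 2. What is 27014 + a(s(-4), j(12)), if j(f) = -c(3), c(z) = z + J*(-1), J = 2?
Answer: 27150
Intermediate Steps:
s(v) = 10 (s(v) = 8 + 2 = 10)
c(z) = -2 + z (c(z) = z + 2*(-1) = z - 2 = -2 + z)
j(f) = -1 (j(f) = -(-2 + 3) = -1*1 = -1)
a(F, U) = 126 + F*U² (a(F, U) = (F*U)*U + 126 = F*U² + 126 = 126 + F*U²)
27014 + a(s(-4), j(12)) = 27014 + (126 + 10*(-1)²) = 27014 + (126 + 10*1) = 27014 + (126 + 10) = 27014 + 136 = 27150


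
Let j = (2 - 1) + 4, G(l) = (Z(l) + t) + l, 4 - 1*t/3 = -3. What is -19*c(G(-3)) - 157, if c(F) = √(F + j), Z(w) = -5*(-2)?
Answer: -157 - 19*√33 ≈ -266.15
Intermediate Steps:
t = 21 (t = 12 - 3*(-3) = 12 + 9 = 21)
Z(w) = 10
G(l) = 31 + l (G(l) = (10 + 21) + l = 31 + l)
j = 5 (j = 1 + 4 = 5)
c(F) = √(5 + F) (c(F) = √(F + 5) = √(5 + F))
-19*c(G(-3)) - 157 = -19*√(5 + (31 - 3)) - 157 = -19*√(5 + 28) - 157 = -19*√33 - 157 = -157 - 19*√33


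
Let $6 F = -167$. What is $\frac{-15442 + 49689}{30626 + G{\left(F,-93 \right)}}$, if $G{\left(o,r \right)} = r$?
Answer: $\frac{34247}{30533} \approx 1.1216$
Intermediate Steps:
$F = - \frac{167}{6}$ ($F = \frac{1}{6} \left(-167\right) = - \frac{167}{6} \approx -27.833$)
$\frac{-15442 + 49689}{30626 + G{\left(F,-93 \right)}} = \frac{-15442 + 49689}{30626 - 93} = \frac{34247}{30533}$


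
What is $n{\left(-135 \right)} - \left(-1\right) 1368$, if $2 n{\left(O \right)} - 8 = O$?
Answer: $\frac{2609}{2} \approx 1304.5$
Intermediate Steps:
$n{\left(O \right)} = 4 + \frac{O}{2}$
$n{\left(-135 \right)} - \left(-1\right) 1368 = \left(4 + \frac{1}{2} \left(-135\right)\right) - \left(-1\right) 1368 = \left(4 - \frac{135}{2}\right) - -1368 = - \frac{127}{2} + 1368 = \frac{2609}{2}$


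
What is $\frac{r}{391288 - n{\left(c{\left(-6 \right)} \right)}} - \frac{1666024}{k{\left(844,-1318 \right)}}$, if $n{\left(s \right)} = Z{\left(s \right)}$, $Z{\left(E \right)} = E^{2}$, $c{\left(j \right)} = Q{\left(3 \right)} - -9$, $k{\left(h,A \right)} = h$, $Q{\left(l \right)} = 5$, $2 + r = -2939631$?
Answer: $- \frac{163512427115}{82520412} \approx -1981.5$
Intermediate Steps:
$r = -2939633$ ($r = -2 - 2939631 = -2939633$)
$c{\left(j \right)} = 14$ ($c{\left(j \right)} = 5 - -9 = 5 + 9 = 14$)
$n{\left(s \right)} = s^{2}$
$\frac{r}{391288 - n{\left(c{\left(-6 \right)} \right)}} - \frac{1666024}{k{\left(844,-1318 \right)}} = - \frac{2939633}{391288 - 14^{2}} - \frac{1666024}{844} = - \frac{2939633}{391288 - 196} - \frac{416506}{211} = - \frac{2939633}{391092} - \frac{416506}{211} = - \frac{163512427115}{82520412}$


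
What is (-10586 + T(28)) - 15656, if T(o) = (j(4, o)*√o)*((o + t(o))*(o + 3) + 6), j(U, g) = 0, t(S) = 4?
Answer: -26242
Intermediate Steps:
T(o) = 0 (T(o) = (0*√o)*((o + 4)*(o + 3) + 6) = 0*((4 + o)*(3 + o) + 6) = 0*((3 + o)*(4 + o) + 6) = 0*(6 + (3 + o)*(4 + o)) = 0)
(-10586 + T(28)) - 15656 = (-10586 + 0) - 15656 = -10586 - 15656 = -26242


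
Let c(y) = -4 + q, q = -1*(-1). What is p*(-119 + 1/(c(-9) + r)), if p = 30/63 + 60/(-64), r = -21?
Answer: 442835/8064 ≈ 54.915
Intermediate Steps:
q = 1
c(y) = -3 (c(y) = -4 + 1 = -3)
p = -155/336 (p = 30*(1/63) + 60*(-1/64) = 10/21 - 15/16 = -155/336 ≈ -0.46131)
p*(-119 + 1/(c(-9) + r)) = -155*(-119 + 1/(-3 - 21))/336 = -155*(-119 + 1/(-24))/336 = -155*(-119 - 1/24)/336 = -155/336*(-2857/24) = 442835/8064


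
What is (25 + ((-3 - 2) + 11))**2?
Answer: 961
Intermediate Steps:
(25 + ((-3 - 2) + 11))**2 = (25 + (-5 + 11))**2 = (25 + 6)**2 = 31**2 = 961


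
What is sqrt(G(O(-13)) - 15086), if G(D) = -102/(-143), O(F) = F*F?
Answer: 2*I*sqrt(77119757)/143 ≈ 122.82*I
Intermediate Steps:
O(F) = F**2
G(D) = 102/143 (G(D) = -102*(-1/143) = 102/143)
sqrt(G(O(-13)) - 15086) = sqrt(102/143 - 15086) = sqrt(-2157196/143) = 2*I*sqrt(77119757)/143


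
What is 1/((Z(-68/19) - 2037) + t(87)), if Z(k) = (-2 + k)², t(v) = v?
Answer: -361/692714 ≈ -0.00052114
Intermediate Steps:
1/((Z(-68/19) - 2037) + t(87)) = 1/(((-2 - 68/19)² - 2037) + 87) = 1/(((-106/19)² - 2037) + 87) = 1/((11236/361 - 2037) + 87) = 1/(-724121/361 + 87) = 1/(-692714/361) = -361/692714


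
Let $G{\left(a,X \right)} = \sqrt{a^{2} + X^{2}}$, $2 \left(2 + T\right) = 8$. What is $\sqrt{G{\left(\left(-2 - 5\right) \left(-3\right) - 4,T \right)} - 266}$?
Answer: $\sqrt{-266 + \sqrt{293}} \approx 15.776 i$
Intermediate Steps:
$T = 2$ ($T = -2 + \frac{1}{2} \cdot 8 = -2 + 4 = 2$)
$G{\left(a,X \right)} = \sqrt{X^{2} + a^{2}}$
$\sqrt{G{\left(\left(-2 - 5\right) \left(-3\right) - 4,T \right)} - 266} = \sqrt{\sqrt{2^{2} + \left(\left(-2 - 5\right) \left(-3\right) - 4\right)^{2}} - 266} = \sqrt{\sqrt{4 + \left(\left(-2 - 5\right) \left(-3\right) - 4\right)^{2}} - 266} = \sqrt{\sqrt{4 + \left(\left(-7\right) \left(-3\right) - 4\right)^{2}} - 266} = \sqrt{\sqrt{4 + \left(21 - 4\right)^{2}} - 266} = \sqrt{\sqrt{4 + 17^{2}} - 266} = \sqrt{\sqrt{4 + 289} - 266} = \sqrt{\sqrt{293} - 266} = \sqrt{-266 + \sqrt{293}}$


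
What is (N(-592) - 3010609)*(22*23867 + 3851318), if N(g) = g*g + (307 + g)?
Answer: -11643084568560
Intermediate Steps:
N(g) = 307 + g + g² (N(g) = g² + (307 + g) = 307 + g + g²)
(N(-592) - 3010609)*(22*23867 + 3851318) = ((307 - 592 + (-592)²) - 3010609)*(22*23867 + 3851318) = ((307 - 592 + 350464) - 3010609)*(525074 + 3851318) = (350179 - 3010609)*4376392 = -2660430*4376392 = -11643084568560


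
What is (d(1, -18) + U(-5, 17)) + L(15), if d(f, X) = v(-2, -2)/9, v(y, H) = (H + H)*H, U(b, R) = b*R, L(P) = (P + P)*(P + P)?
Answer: 7343/9 ≈ 815.89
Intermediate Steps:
L(P) = 4*P² (L(P) = (2*P)*(2*P) = 4*P²)
U(b, R) = R*b
v(y, H) = 2*H² (v(y, H) = (2*H)*H = 2*H²)
d(f, X) = 8/9 (d(f, X) = (2*(-2)²)/9 = (2*4)*(⅑) = 8*(⅑) = 8/9)
(d(1, -18) + U(-5, 17)) + L(15) = (8/9 + 17*(-5)) + 4*15² = (8/9 - 85) + 4*225 = -757/9 + 900 = 7343/9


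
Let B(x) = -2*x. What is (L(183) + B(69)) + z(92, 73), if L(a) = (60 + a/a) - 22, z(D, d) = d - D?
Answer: -118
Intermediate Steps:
L(a) = 39 (L(a) = (60 + 1) - 22 = 61 - 22 = 39)
(L(183) + B(69)) + z(92, 73) = (39 - 2*69) + (73 - 1*92) = (39 - 138) + (73 - 92) = -99 - 19 = -118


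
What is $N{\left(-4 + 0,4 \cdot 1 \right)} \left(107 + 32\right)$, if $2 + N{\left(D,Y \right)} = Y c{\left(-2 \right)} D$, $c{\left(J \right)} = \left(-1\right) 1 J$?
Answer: $-4726$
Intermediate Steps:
$c{\left(J \right)} = - J$
$N{\left(D,Y \right)} = -2 + 2 D Y$ ($N{\left(D,Y \right)} = -2 + Y \left(\left(-1\right) \left(-2\right)\right) D = -2 + Y 2 D = -2 + 2 Y D = -2 + 2 D Y$)
$N{\left(-4 + 0,4 \cdot 1 \right)} \left(107 + 32\right) = \left(-2 + 2 \left(-4 + 0\right) 4 \cdot 1\right) \left(107 + 32\right) = \left(-2 + 2 \left(-4\right) 4\right) 139 = \left(-2 - 32\right) 139 = \left(-34\right) 139 = -4726$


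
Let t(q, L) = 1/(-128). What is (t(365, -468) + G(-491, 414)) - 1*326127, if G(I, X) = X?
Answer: -41691265/128 ≈ -3.2571e+5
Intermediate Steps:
t(q, L) = -1/128
(t(365, -468) + G(-491, 414)) - 1*326127 = (-1/128 + 414) - 1*326127 = 52991/128 - 326127 = -41691265/128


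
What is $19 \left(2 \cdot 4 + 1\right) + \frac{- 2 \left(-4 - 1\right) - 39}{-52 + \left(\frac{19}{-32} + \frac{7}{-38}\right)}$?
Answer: $\frac{5504851}{32089} \approx 171.55$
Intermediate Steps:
$19 \left(2 \cdot 4 + 1\right) + \frac{- 2 \left(-4 - 1\right) - 39}{-52 + \left(\frac{19}{-32} + \frac{7}{-38}\right)} = 19 \left(8 + 1\right) + \frac{\left(-2\right) \left(-5\right) - 39}{-52 + \left(19 \left(- \frac{1}{32}\right) + 7 \left(- \frac{1}{38}\right)\right)} = 19 \cdot 9 + \frac{10 - 39}{-52 - \frac{473}{608}} = 171 - \frac{29}{-52 - \frac{473}{608}} = 171 - \frac{29}{- \frac{32089}{608}} = 171 - - \frac{17632}{32089} = 171 + \frac{17632}{32089} = \frac{5504851}{32089}$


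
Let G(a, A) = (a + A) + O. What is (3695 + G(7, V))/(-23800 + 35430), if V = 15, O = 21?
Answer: 1869/5815 ≈ 0.32141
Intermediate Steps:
G(a, A) = 21 + A + a (G(a, A) = (a + A) + 21 = (A + a) + 21 = 21 + A + a)
(3695 + G(7, V))/(-23800 + 35430) = (3695 + (21 + 15 + 7))/(-23800 + 35430) = (3695 + 43)/11630 = 3738*(1/11630) = 1869/5815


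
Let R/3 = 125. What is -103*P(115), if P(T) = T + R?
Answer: -50470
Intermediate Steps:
R = 375 (R = 3*125 = 375)
P(T) = 375 + T (P(T) = T + 375 = 375 + T)
-103*P(115) = -103*(375 + 115) = -103*490 = -50470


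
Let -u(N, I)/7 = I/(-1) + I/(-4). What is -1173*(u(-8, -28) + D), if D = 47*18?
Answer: -704973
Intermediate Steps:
D = 846
u(N, I) = 35*I/4 (u(N, I) = -7*(I/(-1) + I/(-4)) = -7*(I*(-1) + I*(-¼)) = -7*(-I - I/4) = -(-35)*I/4 = 35*I/4)
-1173*(u(-8, -28) + D) = -1173*((35/4)*(-28) + 846) = -1173*(-245 + 846) = -1173*601 = -704973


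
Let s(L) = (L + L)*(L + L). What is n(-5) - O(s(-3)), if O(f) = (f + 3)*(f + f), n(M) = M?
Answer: -2813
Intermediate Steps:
s(L) = 4*L² (s(L) = (2*L)*(2*L) = 4*L²)
O(f) = 2*f*(3 + f) (O(f) = (3 + f)*(2*f) = 2*f*(3 + f))
n(-5) - O(s(-3)) = -5 - 2*4*(-3)²*(3 + 4*(-3)²) = -5 - 2*4*9*(3 + 4*9) = -5 - 2*36*(3 + 36) = -5 - 2*36*39 = -5 - 1*2808 = -5 - 2808 = -2813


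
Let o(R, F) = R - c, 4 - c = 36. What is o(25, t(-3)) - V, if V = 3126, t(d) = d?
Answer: -3069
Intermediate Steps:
c = -32 (c = 4 - 1*36 = 4 - 36 = -32)
o(R, F) = 32 + R (o(R, F) = R - 1*(-32) = R + 32 = 32 + R)
o(25, t(-3)) - V = (32 + 25) - 1*3126 = 57 - 3126 = -3069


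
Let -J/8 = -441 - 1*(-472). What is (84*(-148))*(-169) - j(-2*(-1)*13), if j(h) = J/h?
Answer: 27313228/13 ≈ 2.1010e+6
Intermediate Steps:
J = -248 (J = -8*(-441 - 1*(-472)) = -8*(-441 + 472) = -8*31 = -248)
j(h) = -248/h
(84*(-148))*(-169) - j(-2*(-1)*13) = (84*(-148))*(-169) - (-248)/(-2*(-1)*13) = -12432*(-169) - (-248)/(2*13) = 2101008 - (-248)/26 = 2101008 - 1*(-124/13) = 2101008 + 124/13 = 27313228/13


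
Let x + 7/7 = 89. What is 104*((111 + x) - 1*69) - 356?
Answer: 13164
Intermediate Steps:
x = 88 (x = -1 + 89 = 88)
104*((111 + x) - 1*69) - 356 = 104*((111 + 88) - 1*69) - 356 = 104*(199 - 69) - 356 = 104*130 - 356 = 13520 - 356 = 13164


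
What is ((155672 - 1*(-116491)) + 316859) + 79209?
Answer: 668231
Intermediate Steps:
((155672 - 1*(-116491)) + 316859) + 79209 = ((155672 + 116491) + 316859) + 79209 = (272163 + 316859) + 79209 = 589022 + 79209 = 668231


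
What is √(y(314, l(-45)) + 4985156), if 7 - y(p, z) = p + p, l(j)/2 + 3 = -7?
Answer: √4984535 ≈ 2232.6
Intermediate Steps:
l(j) = -20 (l(j) = -6 + 2*(-7) = -6 - 14 = -20)
y(p, z) = 7 - 2*p (y(p, z) = 7 - (p + p) = 7 - 2*p)
√(y(314, l(-45)) + 4985156) = √((7 - 2*314) + 4985156) = √((7 - 628) + 4985156) = √(-621 + 4985156) = √4984535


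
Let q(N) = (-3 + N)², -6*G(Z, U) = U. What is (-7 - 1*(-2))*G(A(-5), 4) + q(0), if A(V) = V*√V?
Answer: 37/3 ≈ 12.333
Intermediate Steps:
A(V) = V^(3/2)
G(Z, U) = -U/6
(-7 - 1*(-2))*G(A(-5), 4) + q(0) = (-7 - 1*(-2))*(-⅙*4) + (-3 + 0)² = (-7 + 2)*(-⅔) + (-3)² = -5*(-⅔) + 9 = 10/3 + 9 = 37/3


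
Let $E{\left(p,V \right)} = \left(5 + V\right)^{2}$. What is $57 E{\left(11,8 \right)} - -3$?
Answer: $9636$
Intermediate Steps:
$57 E{\left(11,8 \right)} - -3 = 57 \left(5 + 8\right)^{2} - -3 = 57 \cdot 13^{2} + \left(-55 + 58\right) = 57 \cdot 169 + 3 = 9633 + 3 = 9636$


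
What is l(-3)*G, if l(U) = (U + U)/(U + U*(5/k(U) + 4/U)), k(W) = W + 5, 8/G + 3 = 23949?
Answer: 16/51883 ≈ 0.00030839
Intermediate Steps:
G = 4/11973 (G = 8/(-3 + 23949) = 8/23946 = 8*(1/23946) = 4/11973 ≈ 0.00033408)
k(W) = 5 + W
l(U) = 2*U/(U + U*(4/U + 5/(5 + U))) (l(U) = (U + U)/(U + U*(5/(5 + U) + 4/U)) = (2*U)/(U + U*(4/U + 5/(5 + U))) = 2*U/(U + U*(4/U + 5/(5 + U))))
l(-3)*G = (2*(-3)*(5 - 3)/(20 + (-3)² + 14*(-3)))*(4/11973) = (2*(-3)*2/(20 + 9 - 42))*(4/11973) = (2*(-3)*2/(-13))*(4/11973) = (2*(-3)*(-1/13)*2)*(4/11973) = (12/13)*(4/11973) = 16/51883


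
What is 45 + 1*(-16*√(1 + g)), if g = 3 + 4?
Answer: 45 - 32*√2 ≈ -0.25483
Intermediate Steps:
g = 7
45 + 1*(-16*√(1 + g)) = 45 + 1*(-16*√(1 + 7)) = 45 + 1*(-32*√2) = 45 - 32*√2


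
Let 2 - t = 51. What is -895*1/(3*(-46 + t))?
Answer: 179/57 ≈ 3.1404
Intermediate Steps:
t = -49 (t = 2 - 1*51 = 2 - 51 = -49)
-895*1/(3*(-46 + t)) = -895*1/(3*(-46 - 49)) = -895/(3*(-95)) = -895/(-285) = -895*(-1/285) = 179/57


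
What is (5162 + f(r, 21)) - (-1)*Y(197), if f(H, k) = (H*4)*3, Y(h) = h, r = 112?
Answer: 6703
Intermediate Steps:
f(H, k) = 12*H (f(H, k) = (4*H)*3 = 12*H)
(5162 + f(r, 21)) - (-1)*Y(197) = (5162 + 12*112) - (-1)*197 = (5162 + 1344) - 1*(-197) = 6506 + 197 = 6703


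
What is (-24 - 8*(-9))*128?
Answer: 6144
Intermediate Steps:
(-24 - 8*(-9))*128 = (-24 + 72)*128 = 48*128 = 6144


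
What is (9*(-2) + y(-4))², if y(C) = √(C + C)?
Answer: 316 - 72*I*√2 ≈ 316.0 - 101.82*I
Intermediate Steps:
y(C) = √2*√C (y(C) = √(2*C) = √2*√C)
(9*(-2) + y(-4))² = (9*(-2) + √2*√(-4))² = (-18 + √2*(2*I))² = (-18 + 2*I*√2)²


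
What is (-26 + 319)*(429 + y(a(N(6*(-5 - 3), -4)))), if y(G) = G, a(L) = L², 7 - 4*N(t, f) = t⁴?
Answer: 8256507392616485/16 ≈ 5.1603e+14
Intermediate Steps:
N(t, f) = 7/4 - t⁴/4
(-26 + 319)*(429 + y(a(N(6*(-5 - 3), -4)))) = (-26 + 319)*(429 + (7/4 - 1296*(-5 - 3)⁴/4)²) = 293*(429 + (7/4 - (6*(-8))⁴/4)²) = 293*(429 + (7/4 - ¼*(-48)⁴)²) = 293*(429 + (7/4 - ¼*5308416)²) = 293*(429 + (7/4 - 1327104)²) = 293*(429 + (-5308409/4)²) = 293*(429 + 28179206111281/16) = 293*(28179206118145/16) = 8256507392616485/16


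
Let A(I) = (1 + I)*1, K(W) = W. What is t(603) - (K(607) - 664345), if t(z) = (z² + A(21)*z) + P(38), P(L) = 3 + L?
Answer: 1040654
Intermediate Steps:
A(I) = 1 + I
t(z) = 41 + z² + 22*z (t(z) = (z² + (1 + 21)*z) + (3 + 38) = (z² + 22*z) + 41 = 41 + z² + 22*z)
t(603) - (K(607) - 664345) = (41 + 603² + 22*603) - (607 - 664345) = (41 + 363609 + 13266) - 1*(-663738) = 376916 + 663738 = 1040654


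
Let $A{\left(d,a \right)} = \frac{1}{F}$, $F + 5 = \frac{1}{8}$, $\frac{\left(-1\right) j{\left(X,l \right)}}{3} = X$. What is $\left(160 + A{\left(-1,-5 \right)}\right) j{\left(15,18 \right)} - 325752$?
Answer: $- \frac{4328256}{13} \approx -3.3294 \cdot 10^{5}$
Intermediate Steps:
$j{\left(X,l \right)} = - 3 X$
$F = - \frac{39}{8}$ ($F = -5 + \frac{1}{8} = - \frac{39}{8} \approx -4.875$)
$A{\left(d,a \right)} = - \frac{8}{39}$ ($A{\left(d,a \right)} = \frac{1}{- \frac{39}{8}} = - \frac{8}{39}$)
$\left(160 + A{\left(-1,-5 \right)}\right) j{\left(15,18 \right)} - 325752 = \left(160 - \frac{8}{39}\right) \left(\left(-3\right) 15\right) - 325752 = \frac{6232}{39} \left(-45\right) - 325752 = - \frac{93480}{13} - 325752 = - \frac{4328256}{13}$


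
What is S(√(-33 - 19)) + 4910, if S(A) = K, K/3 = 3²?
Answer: 4937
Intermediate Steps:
K = 27 (K = 3*3² = 3*9 = 27)
S(A) = 27
S(√(-33 - 19)) + 4910 = 27 + 4910 = 4937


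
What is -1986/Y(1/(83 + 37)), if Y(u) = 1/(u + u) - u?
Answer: -238320/7199 ≈ -33.105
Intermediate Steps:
Y(u) = 1/(2*u) - u
-1986/Y(1/(83 + 37)) = -1986/(1/(2*(1/(83 + 37))) - 1/(83 + 37)) = -1986/(1/(2*(1/120)) - 1/120) = -1986/(1/(2*(1/120)) - 1*1/120) = -1986/((½)*120 - 1/120) = -1986/(60 - 1/120) = -1986/7199/120 = -1986*120/7199 = -238320/7199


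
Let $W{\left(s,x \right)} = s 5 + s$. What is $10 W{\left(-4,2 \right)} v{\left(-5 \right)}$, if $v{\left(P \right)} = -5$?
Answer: $1200$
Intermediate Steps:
$W{\left(s,x \right)} = 6 s$ ($W{\left(s,x \right)} = 5 s + s = 6 s$)
$10 W{\left(-4,2 \right)} v{\left(-5 \right)} = 10 \cdot 6 \left(-4\right) \left(-5\right) = 10 \left(-24\right) \left(-5\right) = \left(-240\right) \left(-5\right) = 1200$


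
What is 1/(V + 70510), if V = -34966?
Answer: 1/35544 ≈ 2.8134e-5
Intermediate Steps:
1/(V + 70510) = 1/(-34966 + 70510) = 1/35544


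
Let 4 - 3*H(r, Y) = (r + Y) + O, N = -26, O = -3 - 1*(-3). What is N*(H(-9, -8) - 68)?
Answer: 1586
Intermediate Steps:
O = 0 (O = -3 + 3 = 0)
H(r, Y) = 4/3 - Y/3 - r/3 (H(r, Y) = 4/3 - ((r + Y) + 0)/3 = 4/3 - ((Y + r) + 0)/3 = 4/3 - (Y + r)/3 = 4/3 + (-Y/3 - r/3) = 4/3 - Y/3 - r/3)
N*(H(-9, -8) - 68) = -26*((4/3 - ⅓*(-8) - ⅓*(-9)) - 68) = -26*((4/3 + 8/3 + 3) - 68) = -26*(7 - 68) = -26*(-61) = 1586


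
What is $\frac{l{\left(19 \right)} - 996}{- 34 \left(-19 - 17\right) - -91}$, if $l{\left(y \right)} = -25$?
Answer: $- \frac{1021}{1315} \approx -0.77643$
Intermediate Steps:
$\frac{l{\left(19 \right)} - 996}{- 34 \left(-19 - 17\right) - -91} = \frac{-25 - 996}{- 34 \left(-19 - 17\right) - -91} = - \frac{1021}{- 34 \left(-19 - 17\right) + \left(-1755 + 1846\right)} = - \frac{1021}{\left(-34\right) \left(-36\right) + 91} = - \frac{1021}{1224 + 91} = - \frac{1021}{1315}$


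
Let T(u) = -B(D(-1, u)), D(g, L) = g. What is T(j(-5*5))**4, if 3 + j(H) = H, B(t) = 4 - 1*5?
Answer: 1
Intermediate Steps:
B(t) = -1 (B(t) = 4 - 5 = -1)
j(H) = -3 + H
T(u) = 1 (T(u) = -1*(-1) = 1)
T(j(-5*5))**4 = 1**4 = 1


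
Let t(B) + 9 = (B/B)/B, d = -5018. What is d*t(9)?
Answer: 401440/9 ≈ 44604.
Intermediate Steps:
t(B) = -9 + 1/B (t(B) = -9 + (B/B)/B = -9 + 1/B)
d*t(9) = -5018*(-9 + 1/9) = -5018*(-9 + ⅑) = -5018*(-80/9) = 401440/9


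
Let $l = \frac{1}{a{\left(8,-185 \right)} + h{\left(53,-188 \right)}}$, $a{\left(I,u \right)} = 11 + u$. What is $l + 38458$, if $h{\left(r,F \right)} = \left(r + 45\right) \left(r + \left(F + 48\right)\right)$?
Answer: $\frac{334584599}{8700} \approx 38458.0$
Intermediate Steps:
$h{\left(r,F \right)} = \left(45 + r\right) \left(48 + F + r\right)$ ($h{\left(r,F \right)} = \left(45 + r\right) \left(r + \left(48 + F\right)\right) = \left(45 + r\right) \left(48 + F + r\right)$)
$l = - \frac{1}{8700}$ ($l = \frac{1}{\left(11 - 185\right) + \left(2160 + 53^{2} + 45 \left(-188\right) + 93 \cdot 53 - 9964\right)} = \frac{1}{-174 + \left(2160 + 2809 - 8460 + 4929 - 9964\right)} = \frac{1}{-174 - 8526} = \frac{1}{-8700} = - \frac{1}{8700} \approx -0.00011494$)
$l + 38458 = - \frac{1}{8700} + 38458 = \frac{334584599}{8700}$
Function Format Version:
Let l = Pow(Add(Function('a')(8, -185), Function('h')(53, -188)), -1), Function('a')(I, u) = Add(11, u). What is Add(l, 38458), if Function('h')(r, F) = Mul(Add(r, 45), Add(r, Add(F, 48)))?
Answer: Rational(334584599, 8700) ≈ 38458.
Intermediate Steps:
Function('h')(r, F) = Mul(Add(45, r), Add(48, F, r)) (Function('h')(r, F) = Mul(Add(45, r), Add(r, Add(48, F))) = Mul(Add(45, r), Add(48, F, r)))
l = Rational(-1, 8700) (l = Pow(Add(Add(11, -185), Add(2160, Pow(53, 2), Mul(45, -188), Mul(93, 53), Mul(-188, 53))), -1) = Pow(Add(-174, Add(2160, 2809, -8460, 4929, -9964)), -1) = Pow(Add(-174, -8526), -1) = Pow(-8700, -1) = Rational(-1, 8700) ≈ -0.00011494)
Add(l, 38458) = Add(Rational(-1, 8700), 38458) = Rational(334584599, 8700)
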